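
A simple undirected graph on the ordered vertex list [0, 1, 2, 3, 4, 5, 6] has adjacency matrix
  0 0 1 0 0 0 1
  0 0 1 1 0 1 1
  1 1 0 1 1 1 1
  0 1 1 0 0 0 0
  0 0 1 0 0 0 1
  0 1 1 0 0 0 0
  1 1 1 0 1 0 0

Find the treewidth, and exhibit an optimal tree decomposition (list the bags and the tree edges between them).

The largest bag has 3 vertices, giving width 2; this decomposition certifies tw(G) ≤ 2. For the lower bound, the 3 vertices {0, 2, 6} are pairwise adjacent, and any tree decomposition puts a clique entirely inside one bag — forcing width ≥ 2. Therefore the treewidth is 2.

Treewidth 2.
One optimal decomposition is:
Bags: B1 = {1, 2, 3}  B2 = {1, 2, 6}  B3 = {0, 2, 6}  B4 = {1, 2, 5}  B5 = {2, 4, 6}
Tree: B1–B2, B2–B3, B2–B4, B2–B5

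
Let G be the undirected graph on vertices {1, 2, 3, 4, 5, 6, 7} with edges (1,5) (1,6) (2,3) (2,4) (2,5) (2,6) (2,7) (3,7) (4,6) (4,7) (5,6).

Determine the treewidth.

A width-2 tree decomposition is:
Bags: B1 = {2, 3, 7}  B2 = {2, 4, 7}  B3 = {2, 4, 6}  B4 = {2, 5, 6}  B5 = {1, 5, 6}
Tree: B1–B2, B2–B3, B3–B4, B4–B5
Every bag has size at most 3, so the width is 3 − 1 = 2 and tw(G) ≤ 2. Conversely, {1, 5, 6} is a clique of size 3, and the vertices of any clique must share a bag in every tree decomposition; so some bag has ≥ 3 vertices and tw(G) ≥ 2. The upper and lower bounds meet at 2, so that is the treewidth.

2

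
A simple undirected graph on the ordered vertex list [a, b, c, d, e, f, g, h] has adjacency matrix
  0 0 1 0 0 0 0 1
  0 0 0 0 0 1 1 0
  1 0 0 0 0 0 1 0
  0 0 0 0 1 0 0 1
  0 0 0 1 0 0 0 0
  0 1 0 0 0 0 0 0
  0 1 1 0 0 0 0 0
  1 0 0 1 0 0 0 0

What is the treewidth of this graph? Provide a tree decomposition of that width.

Treewidth 1.
One such decomposition:
Bags: B1 = {d, e}  B2 = {d, h}  B3 = {a, h}  B4 = {a, c}  B5 = {c, g}  B6 = {b, g}  B7 = {b, f}
Tree: B1–B2, B2–B3, B3–B4, B4–B5, B5–B6, B6–B7

The largest bag has 2 vertices, giving width 1; this decomposition certifies tw(G) ≤ 1. Since G has at least one edge (e.g. e–d), it is not an edgeless graph, so tw(G) ≥ 1. Therefore the treewidth is 1.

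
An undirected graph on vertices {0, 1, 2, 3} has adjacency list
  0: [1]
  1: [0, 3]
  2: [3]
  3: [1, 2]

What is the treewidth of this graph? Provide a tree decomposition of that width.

Treewidth 1.
One optimal decomposition is:
Bags: B1 = {1, 3}  B2 = {0, 1}  B3 = {2, 3}
Tree: B1–B2, B1–B3

The largest bag has 2 vertices, giving width 1; this decomposition certifies tw(G) ≤ 1. Since G has at least one edge (e.g. 3–1), it is not an edgeless graph, so tw(G) ≥ 1. The upper and lower bounds meet at 1, so that is the treewidth.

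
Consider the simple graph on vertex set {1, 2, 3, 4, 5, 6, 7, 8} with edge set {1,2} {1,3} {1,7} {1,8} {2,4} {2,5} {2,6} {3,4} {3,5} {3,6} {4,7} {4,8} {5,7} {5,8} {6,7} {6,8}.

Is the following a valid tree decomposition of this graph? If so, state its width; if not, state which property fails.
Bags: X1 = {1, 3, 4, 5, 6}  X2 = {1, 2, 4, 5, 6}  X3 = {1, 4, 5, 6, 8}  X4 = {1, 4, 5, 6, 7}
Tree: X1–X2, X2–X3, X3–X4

Every vertex of G appears in some bag (union = {1, 2, 3, 4, 5, 6, 7, 8}); every edge is covered by a bag; and for each vertex v the set of bags containing v is connected in the bag tree. The decomposition is therefore valid. The largest bag has 5 vertices, so the width is 4.

Yes; width 4.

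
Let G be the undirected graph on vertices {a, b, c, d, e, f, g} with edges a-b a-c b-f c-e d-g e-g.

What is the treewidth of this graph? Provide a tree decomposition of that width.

Treewidth 1.
One optimal decomposition is:
Bags: B1 = {d, g}  B2 = {e, g}  B3 = {c, e}  B4 = {a, c}  B5 = {a, b}  B6 = {b, f}
Tree: B1–B2, B2–B3, B3–B4, B4–B5, B5–B6

Every bag has size at most 2, so the width is 2 − 1 = 1 and tw(G) ≤ 1. Since G has at least one edge (e.g. d–g), it is not an edgeless graph, so tw(G) ≥ 1. Combining the bounds, tw(G) = 1.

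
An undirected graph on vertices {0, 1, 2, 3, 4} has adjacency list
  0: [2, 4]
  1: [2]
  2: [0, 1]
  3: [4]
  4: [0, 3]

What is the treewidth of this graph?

A width-1 tree decomposition is:
Bags: B1 = {3, 4}  B2 = {0, 4}  B3 = {0, 2}  B4 = {1, 2}
Tree: B1–B2, B2–B3, B3–B4
Every bag has size at most 2, so the width is 2 − 1 = 1 and tw(G) ≤ 1. Since G has at least one edge (e.g. 3–4), it is not an edgeless graph, so tw(G) ≥ 1. Hence tw(G) = 1 exactly.

1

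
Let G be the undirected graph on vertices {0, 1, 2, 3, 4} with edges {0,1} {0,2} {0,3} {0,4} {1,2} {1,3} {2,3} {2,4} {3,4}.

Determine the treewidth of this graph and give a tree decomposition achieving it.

The largest bag has 4 vertices, giving width 3; this decomposition certifies tw(G) ≤ 3. Conversely, {0, 1, 2, 3} is a clique of size 4, and the vertices of any clique must share a bag in every tree decomposition; so some bag has ≥ 4 vertices and tw(G) ≥ 3. Hence tw(G) = 3 exactly.

Treewidth 3.
One such decomposition:
Bags: B1 = {0, 2, 3, 4}  B2 = {0, 1, 2, 3}
Tree: B1–B2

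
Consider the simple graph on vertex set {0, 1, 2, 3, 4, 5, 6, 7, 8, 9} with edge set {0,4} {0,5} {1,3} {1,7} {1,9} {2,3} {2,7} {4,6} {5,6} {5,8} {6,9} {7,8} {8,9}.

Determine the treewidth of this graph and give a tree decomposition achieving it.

The largest bag has 3 vertices, giving width 2; this decomposition certifies tw(G) ≤ 2. For the lower bound, G contains the cycle 3–2–7–1–3, so G is not a forest; only forests have treewidth ≤ 1, hence tw(G) ≥ 2. Therefore the treewidth is 2.

Treewidth 2.
Bags: B1 = {1, 2, 3}  B2 = {1, 2, 7}  B3 = {1, 7, 9}  B4 = {7, 8, 9}  B5 = {6, 8, 9}  B6 = {5, 6, 8}  B7 = {4, 5, 6}  B8 = {0, 4, 5}
Tree: B1–B2, B2–B3, B3–B4, B4–B5, B5–B6, B6–B7, B7–B8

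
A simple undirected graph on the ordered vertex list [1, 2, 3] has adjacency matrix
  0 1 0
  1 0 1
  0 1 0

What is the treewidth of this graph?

A width-1 tree decomposition is:
Bags: B1 = {1, 2}  B2 = {2, 3}
Tree: B1–B2
Every bag has size at most 2, so the width is 2 − 1 = 1 and tw(G) ≤ 1. Any graph with an edge has treewidth ≥ 1, and G has the edge 1–2. The upper and lower bounds meet at 1, so that is the treewidth.

1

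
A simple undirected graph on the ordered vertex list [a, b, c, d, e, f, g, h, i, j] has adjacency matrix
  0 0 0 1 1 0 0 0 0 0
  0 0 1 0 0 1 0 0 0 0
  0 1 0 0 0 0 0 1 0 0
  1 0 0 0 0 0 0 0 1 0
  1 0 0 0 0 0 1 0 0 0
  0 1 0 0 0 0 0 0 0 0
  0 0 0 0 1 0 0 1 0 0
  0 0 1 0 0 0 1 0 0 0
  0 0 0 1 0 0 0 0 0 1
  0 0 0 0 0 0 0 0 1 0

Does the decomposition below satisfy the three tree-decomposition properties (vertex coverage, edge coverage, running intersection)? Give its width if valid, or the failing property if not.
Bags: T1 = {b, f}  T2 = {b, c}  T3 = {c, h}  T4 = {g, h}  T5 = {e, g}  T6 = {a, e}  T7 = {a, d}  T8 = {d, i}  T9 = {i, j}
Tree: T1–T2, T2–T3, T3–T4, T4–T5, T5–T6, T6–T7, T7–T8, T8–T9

Vertex coverage: the bags together contain {a, b, c, d, e, f, g, h, i, j}, the full vertex set. Edge coverage: each edge of G has both endpoints in at least one bag. Running intersection: for every vertex, the bags containing it form a connected subtree. All three properties hold, so this is a valid tree decomposition of width max|bag| − 1 = 1, and hence tw(G) ≤ 1.

Yes; width 1.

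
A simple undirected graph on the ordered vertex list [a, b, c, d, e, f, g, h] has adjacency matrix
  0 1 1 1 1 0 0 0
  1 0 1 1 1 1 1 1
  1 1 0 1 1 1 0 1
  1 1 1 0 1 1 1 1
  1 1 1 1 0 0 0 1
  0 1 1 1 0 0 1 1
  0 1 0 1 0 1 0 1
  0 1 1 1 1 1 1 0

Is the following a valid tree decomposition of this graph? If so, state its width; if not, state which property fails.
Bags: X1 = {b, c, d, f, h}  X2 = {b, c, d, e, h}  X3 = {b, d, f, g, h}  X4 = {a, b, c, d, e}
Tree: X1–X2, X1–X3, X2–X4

Yes; width 4.

Vertex coverage: the bags together contain {a, b, c, d, e, f, g, h}, the full vertex set. Edge coverage: each edge of G has both endpoints in at least one bag. Running intersection: for every vertex, the bags containing it form a connected subtree. All three properties hold, so this is a valid tree decomposition of width max|bag| − 1 = 4, and hence tw(G) ≤ 4.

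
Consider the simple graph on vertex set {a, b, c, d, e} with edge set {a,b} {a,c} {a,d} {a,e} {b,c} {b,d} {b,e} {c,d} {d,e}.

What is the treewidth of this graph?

A width-3 tree decomposition is:
Bags: B1 = {a, b, d, e}  B2 = {a, b, c, d}
Tree: B1–B2
Each bag holds 4 vertices, so the decomposition has width 3, which upper-bounds the treewidth. For the lower bound, the 4 vertices {a, b, d, e} are pairwise adjacent, and any tree decomposition puts a clique entirely inside one bag — forcing width ≥ 3. The upper and lower bounds meet at 3, so that is the treewidth.

3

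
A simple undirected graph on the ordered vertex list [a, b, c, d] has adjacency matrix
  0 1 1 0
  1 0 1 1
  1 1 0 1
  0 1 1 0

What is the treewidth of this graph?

A width-2 tree decomposition is:
Bags: B1 = {b, c, d}  B2 = {a, b, c}
Tree: B1–B2
Every bag has size at most 3, so the width is 3 − 1 = 2 and tw(G) ≤ 2. For the lower bound, the 3 vertices {b, c, d} are pairwise adjacent, and any tree decomposition puts a clique entirely inside one bag — forcing width ≥ 2. Combining the bounds, tw(G) = 2.

2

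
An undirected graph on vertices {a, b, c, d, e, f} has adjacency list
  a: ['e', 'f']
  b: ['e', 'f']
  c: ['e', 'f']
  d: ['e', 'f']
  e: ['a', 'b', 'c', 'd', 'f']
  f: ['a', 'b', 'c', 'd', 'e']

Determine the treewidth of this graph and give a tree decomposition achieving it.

Treewidth 2.
One such decomposition:
Bags: B1 = {c, e, f}  B2 = {b, e, f}  B3 = {d, e, f}  B4 = {a, e, f}
Tree: B1–B2, B1–B3, B2–B4

Every bag has size at most 3, so the width is 3 − 1 = 2 and tw(G) ≤ 2. On the other hand G contains the 3-clique {d, e, f}. A clique must lie in a single bag of any decomposition, so no decomposition can have width below 2. The upper and lower bounds meet at 2, so that is the treewidth.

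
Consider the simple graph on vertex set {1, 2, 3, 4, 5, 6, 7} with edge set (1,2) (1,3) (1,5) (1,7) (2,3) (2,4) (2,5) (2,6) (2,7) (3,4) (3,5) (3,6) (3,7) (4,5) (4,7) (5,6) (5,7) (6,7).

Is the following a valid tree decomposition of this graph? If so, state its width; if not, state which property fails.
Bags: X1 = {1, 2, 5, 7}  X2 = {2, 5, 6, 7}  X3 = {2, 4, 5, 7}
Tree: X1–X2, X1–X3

No — vertex 3 appears in no bag.

A tree decomposition must satisfy three properties: every vertex lies in some bag; for every edge, both endpoints lie together in some bag; and for every vertex, the bags containing it form a connected subtree. Here vertex 3 appears in no bag, so the decomposition is invalid.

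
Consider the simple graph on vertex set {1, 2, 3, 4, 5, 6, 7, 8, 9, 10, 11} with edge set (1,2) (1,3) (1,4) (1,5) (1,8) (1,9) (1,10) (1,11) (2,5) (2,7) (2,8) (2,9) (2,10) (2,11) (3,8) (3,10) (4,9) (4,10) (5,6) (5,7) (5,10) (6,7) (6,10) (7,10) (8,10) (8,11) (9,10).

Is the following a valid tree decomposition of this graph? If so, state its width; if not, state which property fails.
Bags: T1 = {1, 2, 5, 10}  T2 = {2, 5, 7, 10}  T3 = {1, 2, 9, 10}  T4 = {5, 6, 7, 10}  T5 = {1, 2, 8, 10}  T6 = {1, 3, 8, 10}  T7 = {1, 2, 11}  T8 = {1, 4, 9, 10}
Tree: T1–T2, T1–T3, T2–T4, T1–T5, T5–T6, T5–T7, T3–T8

A tree decomposition must satisfy three properties: every vertex lies in some bag; for every edge, both endpoints lie together in some bag; and for every vertex, the bags containing it form a connected subtree. Here edge (8,11) lies in no bag, so the decomposition is invalid.

No — edge (8,11) lies in no bag.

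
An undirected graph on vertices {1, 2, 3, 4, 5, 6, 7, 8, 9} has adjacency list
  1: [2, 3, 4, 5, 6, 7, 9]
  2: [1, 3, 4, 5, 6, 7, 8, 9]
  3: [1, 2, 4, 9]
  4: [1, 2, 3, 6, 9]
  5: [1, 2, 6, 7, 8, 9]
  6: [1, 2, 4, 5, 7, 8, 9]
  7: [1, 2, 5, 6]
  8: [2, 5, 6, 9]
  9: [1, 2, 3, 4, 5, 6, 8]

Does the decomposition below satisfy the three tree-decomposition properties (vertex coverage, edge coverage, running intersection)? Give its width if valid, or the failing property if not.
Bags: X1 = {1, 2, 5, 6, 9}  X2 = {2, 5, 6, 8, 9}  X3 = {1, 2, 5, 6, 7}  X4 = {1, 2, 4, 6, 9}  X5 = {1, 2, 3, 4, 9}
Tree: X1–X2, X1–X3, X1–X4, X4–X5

Yes; width 4.

Every vertex of G appears in some bag (union = {1, 2, 3, 4, 5, 6, 7, 8, 9}); every edge is covered by a bag; and for each vertex v the set of bags containing v is connected in the bag tree. The decomposition is therefore valid. The largest bag has 5 vertices, so the width is 4.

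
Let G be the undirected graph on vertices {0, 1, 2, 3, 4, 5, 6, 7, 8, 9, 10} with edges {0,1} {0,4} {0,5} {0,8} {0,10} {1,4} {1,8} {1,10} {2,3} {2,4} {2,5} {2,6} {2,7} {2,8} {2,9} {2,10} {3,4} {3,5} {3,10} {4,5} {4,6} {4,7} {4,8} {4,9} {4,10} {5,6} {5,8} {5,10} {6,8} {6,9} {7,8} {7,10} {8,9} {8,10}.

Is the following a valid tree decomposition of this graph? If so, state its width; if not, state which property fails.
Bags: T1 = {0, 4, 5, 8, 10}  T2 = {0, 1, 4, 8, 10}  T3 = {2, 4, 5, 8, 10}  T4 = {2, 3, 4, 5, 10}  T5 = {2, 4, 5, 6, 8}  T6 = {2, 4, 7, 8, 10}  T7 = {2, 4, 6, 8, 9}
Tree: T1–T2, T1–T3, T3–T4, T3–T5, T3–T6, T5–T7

Yes; width 4.

Vertex coverage: the bags together contain {0, 1, 2, 3, 4, 5, 6, 7, 8, 9, 10}, the full vertex set. Edge coverage: each edge of G has both endpoints in at least one bag. Running intersection: for every vertex, the bags containing it form a connected subtree. All three properties hold, so this is a valid tree decomposition of width max|bag| − 1 = 4, and hence tw(G) ≤ 4.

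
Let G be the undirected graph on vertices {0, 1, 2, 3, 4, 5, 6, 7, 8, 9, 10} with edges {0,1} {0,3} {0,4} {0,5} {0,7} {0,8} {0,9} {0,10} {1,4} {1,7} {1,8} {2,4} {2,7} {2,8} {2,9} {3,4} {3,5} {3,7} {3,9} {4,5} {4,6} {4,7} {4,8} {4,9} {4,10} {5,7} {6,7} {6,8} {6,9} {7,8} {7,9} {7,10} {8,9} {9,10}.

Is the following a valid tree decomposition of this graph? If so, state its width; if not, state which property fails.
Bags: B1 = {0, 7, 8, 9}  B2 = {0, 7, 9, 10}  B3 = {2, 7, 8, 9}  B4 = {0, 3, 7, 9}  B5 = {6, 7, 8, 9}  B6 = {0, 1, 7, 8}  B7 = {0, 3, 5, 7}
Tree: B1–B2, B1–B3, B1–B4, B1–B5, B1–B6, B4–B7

A tree decomposition must satisfy three properties: every vertex lies in some bag; for every edge, both endpoints lie together in some bag; and for every vertex, the bags containing it form a connected subtree. Here vertex 4 appears in no bag, so the decomposition is invalid.

No — vertex 4 appears in no bag.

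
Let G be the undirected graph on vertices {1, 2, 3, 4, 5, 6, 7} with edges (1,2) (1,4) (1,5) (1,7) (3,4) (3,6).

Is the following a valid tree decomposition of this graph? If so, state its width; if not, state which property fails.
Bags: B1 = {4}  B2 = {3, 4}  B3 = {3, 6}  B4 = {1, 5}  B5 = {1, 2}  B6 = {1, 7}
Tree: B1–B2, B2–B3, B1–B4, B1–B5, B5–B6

A tree decomposition must satisfy three properties: every vertex lies in some bag; for every edge, both endpoints lie together in some bag; and for every vertex, the bags containing it form a connected subtree. Here edge (1,4) lies in no bag, so the decomposition is invalid.

No — edge (1,4) lies in no bag.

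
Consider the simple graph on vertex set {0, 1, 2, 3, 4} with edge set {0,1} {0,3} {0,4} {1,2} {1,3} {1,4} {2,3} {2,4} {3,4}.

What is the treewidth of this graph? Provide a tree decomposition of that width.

Treewidth 3.
Bags: B1 = {1, 2, 3, 4}  B2 = {0, 1, 3, 4}
Tree: B1–B2

Each bag holds 4 vertices, so the decomposition has width 3, which upper-bounds the treewidth. Conversely, {0, 1, 3, 4} is a clique of size 4, and the vertices of any clique must share a bag in every tree decomposition; so some bag has ≥ 4 vertices and tw(G) ≥ 3. The upper and lower bounds meet at 3, so that is the treewidth.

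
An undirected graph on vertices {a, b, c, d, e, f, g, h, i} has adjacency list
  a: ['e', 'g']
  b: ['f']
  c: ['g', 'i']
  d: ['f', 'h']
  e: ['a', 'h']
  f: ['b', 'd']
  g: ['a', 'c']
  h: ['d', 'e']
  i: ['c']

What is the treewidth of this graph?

A width-1 tree decomposition is:
Bags: B1 = {c, i}  B2 = {c, g}  B3 = {a, g}  B4 = {a, e}  B5 = {e, h}  B6 = {d, h}  B7 = {d, f}  B8 = {b, f}
Tree: B1–B2, B2–B3, B3–B4, B4–B5, B5–B6, B6–B7, B7–B8
Every bag has size at most 2, so the width is 2 − 1 = 1 and tw(G) ≤ 1. Since G has at least one edge (e.g. i–c), it is not an edgeless graph, so tw(G) ≥ 1. Combining the bounds, tw(G) = 1.

1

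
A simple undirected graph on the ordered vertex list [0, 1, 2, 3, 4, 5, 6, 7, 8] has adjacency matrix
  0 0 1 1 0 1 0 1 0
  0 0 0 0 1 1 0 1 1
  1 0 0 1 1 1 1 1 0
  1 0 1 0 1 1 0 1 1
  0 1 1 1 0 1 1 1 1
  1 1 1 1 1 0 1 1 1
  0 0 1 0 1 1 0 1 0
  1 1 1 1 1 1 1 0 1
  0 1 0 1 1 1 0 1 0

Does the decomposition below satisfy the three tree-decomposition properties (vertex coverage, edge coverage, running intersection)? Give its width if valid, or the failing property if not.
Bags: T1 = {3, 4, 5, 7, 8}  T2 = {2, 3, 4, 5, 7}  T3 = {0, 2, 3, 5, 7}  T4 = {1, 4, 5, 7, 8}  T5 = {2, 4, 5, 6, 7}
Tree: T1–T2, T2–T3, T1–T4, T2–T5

Yes; width 4.

Checking the three conditions: (i) the bags cover all of {0, 1, 2, 3, 4, 5, 6, 7, 8}; (ii) for each edge, some bag contains both endpoints; (iii) the bags containing any fixed vertex form a subtree. All hold, so the decomposition is valid with width 5 − 1 = 4.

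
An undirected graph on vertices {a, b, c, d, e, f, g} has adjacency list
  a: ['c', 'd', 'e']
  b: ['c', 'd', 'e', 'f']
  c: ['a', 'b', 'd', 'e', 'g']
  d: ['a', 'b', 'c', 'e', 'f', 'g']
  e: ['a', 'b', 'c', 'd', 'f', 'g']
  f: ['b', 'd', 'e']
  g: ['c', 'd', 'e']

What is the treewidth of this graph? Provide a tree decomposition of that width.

The largest bag has 4 vertices, giving width 3; this decomposition certifies tw(G) ≤ 3. Conversely, {c, d, e, g} is a clique of size 4, and the vertices of any clique must share a bag in every tree decomposition; so some bag has ≥ 4 vertices and tw(G) ≥ 3. Combining the bounds, tw(G) = 3.

Treewidth 3.
One such decomposition:
Bags: B1 = {b, c, d, e}  B2 = {c, d, e, g}  B3 = {a, c, d, e}  B4 = {b, d, e, f}
Tree: B1–B2, B1–B3, B1–B4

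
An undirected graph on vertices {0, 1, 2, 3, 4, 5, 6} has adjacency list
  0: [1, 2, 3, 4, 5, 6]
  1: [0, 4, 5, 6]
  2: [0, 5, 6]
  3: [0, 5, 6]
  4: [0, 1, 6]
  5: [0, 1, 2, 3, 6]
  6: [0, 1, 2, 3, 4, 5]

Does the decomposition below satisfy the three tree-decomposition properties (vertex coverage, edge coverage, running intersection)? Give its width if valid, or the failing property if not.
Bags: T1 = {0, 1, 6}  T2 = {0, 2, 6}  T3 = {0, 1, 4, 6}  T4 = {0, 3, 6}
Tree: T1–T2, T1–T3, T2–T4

A tree decomposition must satisfy three properties: every vertex lies in some bag; for every edge, both endpoints lie together in some bag; and for every vertex, the bags containing it form a connected subtree. Here vertex 5 appears in no bag, so the decomposition is invalid.

No — vertex 5 appears in no bag.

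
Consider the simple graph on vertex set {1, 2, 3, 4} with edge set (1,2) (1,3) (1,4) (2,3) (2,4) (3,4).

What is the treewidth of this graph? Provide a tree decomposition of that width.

Treewidth 3.
Bags: B1 = {1, 2, 3, 4}
Tree: (single bag)

With just one bag of size 4, the width is 4 − 1 = 3, so tw(G) ≤ 3. On the other hand G contains the 4-clique {1, 2, 3, 4}. A clique must lie in a single bag of any decomposition, so no decomposition can have width below 3. Hence tw(G) = 3 exactly.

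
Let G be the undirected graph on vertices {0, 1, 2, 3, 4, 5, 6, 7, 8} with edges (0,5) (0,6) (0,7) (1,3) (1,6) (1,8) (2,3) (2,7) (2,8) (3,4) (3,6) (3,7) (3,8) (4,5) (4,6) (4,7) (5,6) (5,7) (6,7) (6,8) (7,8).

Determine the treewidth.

3

A width-3 tree decomposition is:
Bags: B1 = {4, 5, 6, 7}  B2 = {3, 4, 6, 7}  B3 = {3, 6, 7, 8}  B4 = {1, 3, 6, 8}  B5 = {2, 3, 7, 8}  B6 = {0, 5, 6, 7}
Tree: B1–B2, B2–B3, B3–B4, B3–B5, B1–B6
Each bag holds 4 vertices, so the decomposition has width 3, which upper-bounds the treewidth. Conversely, {2, 3, 7, 8} is a clique of size 4, and the vertices of any clique must share a bag in every tree decomposition; so some bag has ≥ 4 vertices and tw(G) ≥ 3. Therefore the treewidth is 3.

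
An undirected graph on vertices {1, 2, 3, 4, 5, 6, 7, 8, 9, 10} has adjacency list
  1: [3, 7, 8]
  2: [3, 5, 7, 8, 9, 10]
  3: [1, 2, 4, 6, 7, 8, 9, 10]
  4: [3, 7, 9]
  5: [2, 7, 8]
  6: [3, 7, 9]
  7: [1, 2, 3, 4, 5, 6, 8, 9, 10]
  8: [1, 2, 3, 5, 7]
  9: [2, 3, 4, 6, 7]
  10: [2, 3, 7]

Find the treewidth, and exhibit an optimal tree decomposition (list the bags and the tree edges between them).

The largest bag has 4 vertices, giving width 3; this decomposition certifies tw(G) ≤ 3. For the lower bound, the 4 vertices {1, 3, 7, 8} are pairwise adjacent, and any tree decomposition puts a clique entirely inside one bag — forcing width ≥ 3. The upper and lower bounds meet at 3, so that is the treewidth.

Treewidth 3.
One optimal decomposition is:
Bags: B1 = {2, 3, 7, 9}  B2 = {3, 4, 7, 9}  B3 = {2, 3, 7, 8}  B4 = {2, 3, 7, 10}  B5 = {1, 3, 7, 8}  B6 = {2, 5, 7, 8}  B7 = {3, 6, 7, 9}
Tree: B1–B2, B1–B3, B1–B4, B3–B5, B3–B6, B1–B7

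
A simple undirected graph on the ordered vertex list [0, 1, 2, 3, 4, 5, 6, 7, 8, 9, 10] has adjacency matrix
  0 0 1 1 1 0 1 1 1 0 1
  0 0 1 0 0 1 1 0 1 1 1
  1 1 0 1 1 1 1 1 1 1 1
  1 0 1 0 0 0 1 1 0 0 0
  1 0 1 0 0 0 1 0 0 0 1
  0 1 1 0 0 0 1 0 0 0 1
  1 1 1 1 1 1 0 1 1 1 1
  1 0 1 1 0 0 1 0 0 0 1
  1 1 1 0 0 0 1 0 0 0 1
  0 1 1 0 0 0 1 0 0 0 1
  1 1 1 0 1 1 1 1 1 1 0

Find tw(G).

4

A width-4 tree decomposition is:
Bags: B1 = {0, 2, 6, 8, 10}  B2 = {1, 2, 6, 8, 10}  B3 = {1, 2, 5, 6, 10}  B4 = {1, 2, 6, 9, 10}  B5 = {0, 2, 6, 7, 10}  B6 = {0, 2, 3, 6, 7}  B7 = {0, 2, 4, 6, 10}
Tree: B1–B2, B2–B3, B2–B4, B1–B5, B5–B6, B5–B7
Every bag has size at most 5, so the width is 5 − 1 = 4 and tw(G) ≤ 4. On the other hand G contains the 5-clique {0, 2, 6, 8, 10}. A clique must lie in a single bag of any decomposition, so no decomposition can have width below 4. Therefore the treewidth is 4.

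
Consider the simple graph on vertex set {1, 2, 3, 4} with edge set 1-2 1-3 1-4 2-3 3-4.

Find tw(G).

A width-2 tree decomposition is:
Bags: B1 = {1, 2, 3}  B2 = {1, 3, 4}
Tree: B1–B2
Each bag holds 3 vertices, so the decomposition has width 2, which upper-bounds the treewidth. Conversely, {1, 2, 3} is a clique of size 3, and the vertices of any clique must share a bag in every tree decomposition; so some bag has ≥ 3 vertices and tw(G) ≥ 2. Combining the bounds, tw(G) = 2.

2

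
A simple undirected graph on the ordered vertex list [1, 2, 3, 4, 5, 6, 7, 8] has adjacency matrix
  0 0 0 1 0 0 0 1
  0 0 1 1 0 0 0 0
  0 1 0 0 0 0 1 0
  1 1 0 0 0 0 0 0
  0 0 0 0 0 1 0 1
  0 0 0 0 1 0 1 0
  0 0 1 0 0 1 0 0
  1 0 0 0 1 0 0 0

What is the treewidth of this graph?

2

A width-2 tree decomposition is:
Bags: B1 = {3, 6, 7}  B2 = {2, 3, 6}  B3 = {2, 4, 6}  B4 = {1, 4, 6}  B5 = {1, 6, 8}  B6 = {5, 6, 8}
Tree: B1–B2, B2–B3, B3–B4, B4–B5, B5–B6
Every bag has size at most 3, so the width is 3 − 1 = 2 and tw(G) ≤ 2. For the lower bound, G contains the cycle 6–7–3–2–4–1–8–5–6, so G is not a forest; only forests have treewidth ≤ 1, hence tw(G) ≥ 2. The upper and lower bounds meet at 2, so that is the treewidth.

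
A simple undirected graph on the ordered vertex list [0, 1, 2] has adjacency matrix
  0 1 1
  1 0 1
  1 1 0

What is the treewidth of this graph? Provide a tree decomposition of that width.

Treewidth 2.
One optimal decomposition is:
Bags: B1 = {0, 1, 2}
Tree: (single bag)

A single bag containing all 3 vertices is trivially a valid decomposition of width 2. Conversely, {0, 1, 2} is a clique of size 3, and the vertices of any clique must share a bag in every tree decomposition; so some bag has ≥ 3 vertices and tw(G) ≥ 2. The upper and lower bounds meet at 2, so that is the treewidth.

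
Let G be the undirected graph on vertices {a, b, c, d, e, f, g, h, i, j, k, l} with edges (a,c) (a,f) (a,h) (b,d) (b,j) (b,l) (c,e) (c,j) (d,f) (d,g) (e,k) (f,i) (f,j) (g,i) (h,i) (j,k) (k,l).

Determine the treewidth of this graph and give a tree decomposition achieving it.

Treewidth 3.
One such decomposition:
Bags: B1 = {c, e, k, l}  B2 = {c, j, k, l}  B3 = {b, c, j, l}  B4 = {a, b, c, j}  B5 = {a, b, f, j}  B6 = {a, b, d, f}  B7 = {a, d, f, h}  B8 = {d, f, h, i}  B9 = {d, g, h, i}
Tree: B1–B2, B2–B3, B3–B4, B4–B5, B5–B6, B6–B7, B7–B8, B8–B9

Each bag holds 4 vertices, so the decomposition has width 3, which upper-bounds the treewidth. For the lower bound: the 4 vertex sets {e,k,l}, {c}, {j}, {a,b,d,f} are disjoint, each induces a connected subgraph, and every pair is joined by at least one edge of G. Contracting each set to a single vertex therefore yields K_{4} as a minor, and since treewidth is minor-monotone, tw(G) ≥ tw(K_{4}) = 3. Hence tw(G) = 3 exactly.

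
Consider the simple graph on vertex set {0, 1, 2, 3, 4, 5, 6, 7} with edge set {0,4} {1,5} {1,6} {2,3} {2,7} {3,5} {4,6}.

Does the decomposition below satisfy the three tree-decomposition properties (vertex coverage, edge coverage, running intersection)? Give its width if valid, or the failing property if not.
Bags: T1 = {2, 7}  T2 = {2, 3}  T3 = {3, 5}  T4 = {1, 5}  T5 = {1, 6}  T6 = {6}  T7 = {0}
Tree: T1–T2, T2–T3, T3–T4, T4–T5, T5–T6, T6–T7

A tree decomposition must satisfy three properties: every vertex lies in some bag; for every edge, both endpoints lie together in some bag; and for every vertex, the bags containing it form a connected subtree. Here vertex 4 appears in no bag, so the decomposition is invalid.

No — vertex 4 appears in no bag.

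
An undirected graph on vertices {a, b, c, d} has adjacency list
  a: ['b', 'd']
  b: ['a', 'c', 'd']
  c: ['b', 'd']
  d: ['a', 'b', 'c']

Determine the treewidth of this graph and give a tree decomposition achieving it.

Treewidth 2.
One such decomposition:
Bags: B1 = {b, c, d}  B2 = {a, b, d}
Tree: B1–B2

The largest bag has 3 vertices, giving width 2; this decomposition certifies tw(G) ≤ 2. Conversely, {b, c, d} is a clique of size 3, and the vertices of any clique must share a bag in every tree decomposition; so some bag has ≥ 3 vertices and tw(G) ≥ 2. Combining the bounds, tw(G) = 2.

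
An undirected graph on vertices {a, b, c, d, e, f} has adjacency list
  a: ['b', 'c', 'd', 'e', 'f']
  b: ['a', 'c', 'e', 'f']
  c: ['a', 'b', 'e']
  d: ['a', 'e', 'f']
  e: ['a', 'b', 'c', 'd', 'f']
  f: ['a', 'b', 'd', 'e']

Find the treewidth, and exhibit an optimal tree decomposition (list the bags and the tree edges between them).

Treewidth 3.
One optimal decomposition is:
Bags: B1 = {a, b, e, f}  B2 = {a, d, e, f}  B3 = {a, b, c, e}
Tree: B1–B2, B1–B3

The largest bag has 4 vertices, giving width 3; this decomposition certifies tw(G) ≤ 3. Conversely, {a, b, c, e} is a clique of size 4, and the vertices of any clique must share a bag in every tree decomposition; so some bag has ≥ 4 vertices and tw(G) ≥ 3. Therefore the treewidth is 3.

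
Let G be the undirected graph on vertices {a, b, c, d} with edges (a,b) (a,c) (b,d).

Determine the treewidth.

A width-1 tree decomposition is:
Bags: B1 = {a, c}  B2 = {a, b}  B3 = {b, d}
Tree: B1–B2, B2–B3
Each bag holds 2 vertices, so the decomposition has width 1, which upper-bounds the treewidth. Since G has at least one edge (e.g. c–a), it is not an edgeless graph, so tw(G) ≥ 1. The upper and lower bounds meet at 1, so that is the treewidth.

1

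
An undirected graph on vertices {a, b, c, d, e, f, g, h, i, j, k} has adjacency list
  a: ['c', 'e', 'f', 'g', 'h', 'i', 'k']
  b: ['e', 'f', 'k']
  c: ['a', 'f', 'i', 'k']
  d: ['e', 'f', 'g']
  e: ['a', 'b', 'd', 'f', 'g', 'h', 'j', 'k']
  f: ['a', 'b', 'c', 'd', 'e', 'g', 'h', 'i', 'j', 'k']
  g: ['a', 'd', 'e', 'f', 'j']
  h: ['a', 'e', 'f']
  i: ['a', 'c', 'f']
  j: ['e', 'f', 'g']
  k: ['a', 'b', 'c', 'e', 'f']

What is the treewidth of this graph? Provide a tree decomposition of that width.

Each bag holds 4 vertices, so the decomposition has width 3, which upper-bounds the treewidth. For the lower bound, the 4 vertices {d, e, f, g} are pairwise adjacent, and any tree decomposition puts a clique entirely inside one bag — forcing width ≥ 3. The upper and lower bounds meet at 3, so that is the treewidth.

Treewidth 3.
One such decomposition:
Bags: B1 = {a, e, f, k}  B2 = {b, e, f, k}  B3 = {a, e, f, h}  B4 = {a, e, f, g}  B5 = {a, c, f, k}  B6 = {d, e, f, g}  B7 = {a, c, f, i}  B8 = {e, f, g, j}
Tree: B1–B2, B1–B3, B3–B4, B1–B5, B4–B6, B5–B7, B4–B8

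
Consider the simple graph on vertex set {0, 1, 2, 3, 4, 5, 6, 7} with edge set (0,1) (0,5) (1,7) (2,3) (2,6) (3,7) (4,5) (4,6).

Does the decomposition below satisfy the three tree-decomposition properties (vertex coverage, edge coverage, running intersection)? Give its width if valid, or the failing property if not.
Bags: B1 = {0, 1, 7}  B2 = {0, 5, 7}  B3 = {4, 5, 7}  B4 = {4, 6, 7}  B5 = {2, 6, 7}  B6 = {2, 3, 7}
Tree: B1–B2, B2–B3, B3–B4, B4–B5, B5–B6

Vertex coverage: the bags together contain {0, 1, 2, 3, 4, 5, 6, 7}, the full vertex set. Edge coverage: each edge of G has both endpoints in at least one bag. Running intersection: for every vertex, the bags containing it form a connected subtree. All three properties hold, so this is a valid tree decomposition of width max|bag| − 1 = 2, and hence tw(G) ≤ 2.

Yes; width 2.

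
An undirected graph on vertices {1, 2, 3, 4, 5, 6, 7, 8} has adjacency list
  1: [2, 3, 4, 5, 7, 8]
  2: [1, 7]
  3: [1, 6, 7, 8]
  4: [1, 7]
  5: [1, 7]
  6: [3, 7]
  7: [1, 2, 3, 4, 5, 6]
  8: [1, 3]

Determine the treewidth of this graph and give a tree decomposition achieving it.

Treewidth 2.
One such decomposition:
Bags: B1 = {1, 3, 7}  B2 = {1, 4, 7}  B3 = {1, 2, 7}  B4 = {1, 5, 7}  B5 = {1, 3, 8}  B6 = {3, 6, 7}
Tree: B1–B2, B1–B3, B1–B4, B1–B5, B1–B6

The largest bag has 3 vertices, giving width 2; this decomposition certifies tw(G) ≤ 2. Conversely, {1, 3, 8} is a clique of size 3, and the vertices of any clique must share a bag in every tree decomposition; so some bag has ≥ 3 vertices and tw(G) ≥ 2. The upper and lower bounds meet at 2, so that is the treewidth.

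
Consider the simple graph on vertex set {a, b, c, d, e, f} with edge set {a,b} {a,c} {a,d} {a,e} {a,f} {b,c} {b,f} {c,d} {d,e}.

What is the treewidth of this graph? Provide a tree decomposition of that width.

The largest bag has 3 vertices, giving width 2; this decomposition certifies tw(G) ≤ 2. Conversely, {a, d, e} is a clique of size 3, and the vertices of any clique must share a bag in every tree decomposition; so some bag has ≥ 3 vertices and tw(G) ≥ 2. Hence tw(G) = 2 exactly.

Treewidth 2.
One optimal decomposition is:
Bags: B1 = {a, c, d}  B2 = {a, b, c}  B3 = {a, b, f}  B4 = {a, d, e}
Tree: B1–B2, B2–B3, B1–B4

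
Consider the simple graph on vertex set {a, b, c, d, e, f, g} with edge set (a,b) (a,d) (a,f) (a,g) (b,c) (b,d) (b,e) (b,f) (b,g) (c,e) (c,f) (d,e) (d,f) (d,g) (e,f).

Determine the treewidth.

A width-3 tree decomposition is:
Bags: B1 = {a, b, d, f}  B2 = {a, b, d, g}  B3 = {b, d, e, f}  B4 = {b, c, e, f}
Tree: B1–B2, B1–B3, B3–B4
The largest bag has 4 vertices, giving width 3; this decomposition certifies tw(G) ≤ 3. On the other hand G contains the 4-clique {a, b, d, g}. A clique must lie in a single bag of any decomposition, so no decomposition can have width below 3. Combining the bounds, tw(G) = 3.

3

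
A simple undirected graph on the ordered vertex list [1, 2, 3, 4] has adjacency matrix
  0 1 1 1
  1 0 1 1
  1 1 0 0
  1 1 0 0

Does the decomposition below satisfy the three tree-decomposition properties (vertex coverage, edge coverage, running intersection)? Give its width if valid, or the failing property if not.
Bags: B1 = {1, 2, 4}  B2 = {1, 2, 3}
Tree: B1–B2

Vertex coverage: the bags together contain {1, 2, 3, 4}, the full vertex set. Edge coverage: each edge of G has both endpoints in at least one bag. Running intersection: for every vertex, the bags containing it form a connected subtree. All three properties hold, so this is a valid tree decomposition of width max|bag| − 1 = 2, and hence tw(G) ≤ 2.

Yes; width 2.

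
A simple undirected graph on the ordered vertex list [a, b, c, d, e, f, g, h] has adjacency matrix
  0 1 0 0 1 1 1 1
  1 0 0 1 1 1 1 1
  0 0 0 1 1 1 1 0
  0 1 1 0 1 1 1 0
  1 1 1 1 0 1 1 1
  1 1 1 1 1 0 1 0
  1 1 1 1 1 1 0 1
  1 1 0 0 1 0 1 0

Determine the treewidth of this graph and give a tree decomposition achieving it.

The largest bag has 5 vertices, giving width 4; this decomposition certifies tw(G) ≤ 4. Conversely, {a, b, e, g, h} is a clique of size 5, and the vertices of any clique must share a bag in every tree decomposition; so some bag has ≥ 5 vertices and tw(G) ≥ 4. The upper and lower bounds meet at 4, so that is the treewidth.

Treewidth 4.
Bags: B1 = {a, b, e, f, g}  B2 = {b, d, e, f, g}  B3 = {a, b, e, g, h}  B4 = {c, d, e, f, g}
Tree: B1–B2, B1–B3, B2–B4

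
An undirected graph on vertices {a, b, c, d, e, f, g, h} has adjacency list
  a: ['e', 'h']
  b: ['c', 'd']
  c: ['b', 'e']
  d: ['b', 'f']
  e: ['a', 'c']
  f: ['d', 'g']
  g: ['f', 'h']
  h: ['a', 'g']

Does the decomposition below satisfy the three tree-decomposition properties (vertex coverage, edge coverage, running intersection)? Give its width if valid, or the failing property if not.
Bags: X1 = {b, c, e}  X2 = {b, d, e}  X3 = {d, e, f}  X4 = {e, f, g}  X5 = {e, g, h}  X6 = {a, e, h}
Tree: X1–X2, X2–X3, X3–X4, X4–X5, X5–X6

Vertex coverage: the bags together contain {a, b, c, d, e, f, g, h}, the full vertex set. Edge coverage: each edge of G has both endpoints in at least one bag. Running intersection: for every vertex, the bags containing it form a connected subtree. All three properties hold, so this is a valid tree decomposition of width max|bag| − 1 = 2, and hence tw(G) ≤ 2.

Yes; width 2.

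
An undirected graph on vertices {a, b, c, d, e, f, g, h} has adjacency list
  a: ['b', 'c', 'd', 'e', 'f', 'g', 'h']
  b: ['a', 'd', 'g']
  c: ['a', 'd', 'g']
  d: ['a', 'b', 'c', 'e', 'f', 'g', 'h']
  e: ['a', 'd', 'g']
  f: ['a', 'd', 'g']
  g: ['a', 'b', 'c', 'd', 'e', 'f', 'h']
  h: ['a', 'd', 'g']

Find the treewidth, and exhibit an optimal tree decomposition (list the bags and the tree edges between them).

Treewidth 3.
One optimal decomposition is:
Bags: B1 = {a, b, d, g}  B2 = {a, c, d, g}  B3 = {a, d, g, h}  B4 = {a, d, e, g}  B5 = {a, d, f, g}
Tree: B1–B2, B2–B3, B3–B4, B2–B5

Every bag has size at most 4, so the width is 4 − 1 = 3 and tw(G) ≤ 3. On the other hand G contains the 4-clique {a, d, f, g}. A clique must lie in a single bag of any decomposition, so no decomposition can have width below 3. Hence tw(G) = 3 exactly.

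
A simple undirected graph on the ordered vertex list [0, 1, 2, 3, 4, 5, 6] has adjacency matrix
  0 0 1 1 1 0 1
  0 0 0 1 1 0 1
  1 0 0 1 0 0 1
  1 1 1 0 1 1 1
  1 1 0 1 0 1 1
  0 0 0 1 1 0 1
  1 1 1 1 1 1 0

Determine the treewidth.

A width-3 tree decomposition is:
Bags: B1 = {0, 3, 4, 6}  B2 = {1, 3, 4, 6}  B3 = {0, 2, 3, 6}  B4 = {3, 4, 5, 6}
Tree: B1–B2, B1–B3, B1–B4
Every bag has size at most 4, so the width is 4 − 1 = 3 and tw(G) ≤ 3. For the lower bound, the 4 vertices {0, 2, 3, 6} are pairwise adjacent, and any tree decomposition puts a clique entirely inside one bag — forcing width ≥ 3. The upper and lower bounds meet at 3, so that is the treewidth.

3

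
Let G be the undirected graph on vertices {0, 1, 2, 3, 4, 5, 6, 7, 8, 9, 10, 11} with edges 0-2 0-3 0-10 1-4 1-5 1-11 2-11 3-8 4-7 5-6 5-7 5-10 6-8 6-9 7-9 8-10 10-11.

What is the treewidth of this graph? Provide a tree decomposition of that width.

Every bag has size at most 4, so the width is 4 − 1 = 3 and tw(G) ≤ 3. For the lower bound: the 4 vertex sets {4,7,9}, {1}, {5}, {6,8,10,11} are disjoint, each induces a connected subgraph, and every pair is joined by at least one edge of G. Contracting each set to a single vertex therefore yields K_{4} as a minor, and since treewidth is minor-monotone, tw(G) ≥ tw(K_{4}) = 3. Hence tw(G) = 3 exactly.

Treewidth 3.
One optimal decomposition is:
Bags: B1 = {1, 4, 7, 9}  B2 = {1, 5, 7, 9}  B3 = {1, 5, 6, 9}  B4 = {1, 5, 6, 11}  B5 = {5, 6, 10, 11}  B6 = {6, 8, 10, 11}  B7 = {2, 8, 10, 11}  B8 = {0, 2, 8, 10}  B9 = {0, 2, 3, 8}
Tree: B1–B2, B2–B3, B3–B4, B4–B5, B5–B6, B6–B7, B7–B8, B8–B9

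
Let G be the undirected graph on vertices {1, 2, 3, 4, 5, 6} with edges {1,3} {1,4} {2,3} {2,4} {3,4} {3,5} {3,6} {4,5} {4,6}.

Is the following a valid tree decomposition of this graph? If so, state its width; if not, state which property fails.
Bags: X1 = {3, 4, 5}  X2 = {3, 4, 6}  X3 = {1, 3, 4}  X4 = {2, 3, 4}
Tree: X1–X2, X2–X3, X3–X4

Every vertex of G appears in some bag (union = {1, 2, 3, 4, 5, 6}); every edge is covered by a bag; and for each vertex v the set of bags containing v is connected in the bag tree. The decomposition is therefore valid. The largest bag has 3 vertices, so the width is 2.

Yes; width 2.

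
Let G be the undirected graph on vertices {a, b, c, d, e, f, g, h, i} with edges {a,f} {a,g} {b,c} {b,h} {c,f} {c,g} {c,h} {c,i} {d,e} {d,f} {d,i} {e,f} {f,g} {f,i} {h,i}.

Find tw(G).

A width-2 tree decomposition is:
Bags: B1 = {c, h, i}  B2 = {c, f, i}  B3 = {d, f, i}  B4 = {c, f, g}  B5 = {a, f, g}  B6 = {d, e, f}  B7 = {b, c, h}
Tree: B1–B2, B2–B3, B2–B4, B4–B5, B3–B6, B1–B7
The largest bag has 3 vertices, giving width 2; this decomposition certifies tw(G) ≤ 2. On the other hand G contains the 3-clique {b, c, h}. A clique must lie in a single bag of any decomposition, so no decomposition can have width below 2. Combining the bounds, tw(G) = 2.

2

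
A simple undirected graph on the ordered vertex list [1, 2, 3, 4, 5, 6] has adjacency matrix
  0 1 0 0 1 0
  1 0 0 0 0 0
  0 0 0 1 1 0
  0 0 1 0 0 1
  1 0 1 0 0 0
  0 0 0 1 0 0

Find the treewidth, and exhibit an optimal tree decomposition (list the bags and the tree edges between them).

Treewidth 1.
One optimal decomposition is:
Bags: B1 = {1, 2}  B2 = {1, 5}  B3 = {3, 5}  B4 = {3, 4}  B5 = {4, 6}
Tree: B1–B2, B2–B3, B3–B4, B4–B5

Each bag holds 2 vertices, so the decomposition has width 1, which upper-bounds the treewidth. Any graph with an edge has treewidth ≥ 1, and G has the edge 2–1. Hence tw(G) = 1 exactly.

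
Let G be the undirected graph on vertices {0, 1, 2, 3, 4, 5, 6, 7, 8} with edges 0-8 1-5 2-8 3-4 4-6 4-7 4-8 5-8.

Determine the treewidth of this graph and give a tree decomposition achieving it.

Treewidth 1.
One such decomposition:
Bags: B1 = {4, 8}  B2 = {5, 8}  B3 = {0, 8}  B4 = {1, 5}  B5 = {4, 7}  B6 = {3, 4}  B7 = {2, 8}  B8 = {4, 6}
Tree: B1–B2, B2–B3, B2–B4, B1–B5, B1–B6, B1–B7, B1–B8

Each bag holds 2 vertices, so the decomposition has width 1, which upper-bounds the treewidth. Since G has at least one edge (e.g. 8–4), it is not an edgeless graph, so tw(G) ≥ 1. Therefore the treewidth is 1.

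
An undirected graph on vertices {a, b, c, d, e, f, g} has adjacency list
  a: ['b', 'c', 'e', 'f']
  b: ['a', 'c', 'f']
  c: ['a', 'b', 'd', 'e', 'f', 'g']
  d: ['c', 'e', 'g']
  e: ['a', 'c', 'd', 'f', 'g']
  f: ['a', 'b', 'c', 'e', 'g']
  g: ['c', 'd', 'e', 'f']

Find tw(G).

3

A width-3 tree decomposition is:
Bags: B1 = {a, b, c, f}  B2 = {a, c, e, f}  B3 = {c, e, f, g}  B4 = {c, d, e, g}
Tree: B1–B2, B2–B3, B3–B4
Each bag holds 4 vertices, so the decomposition has width 3, which upper-bounds the treewidth. Conversely, {c, d, e, g} is a clique of size 4, and the vertices of any clique must share a bag in every tree decomposition; so some bag has ≥ 4 vertices and tw(G) ≥ 3. Therefore the treewidth is 3.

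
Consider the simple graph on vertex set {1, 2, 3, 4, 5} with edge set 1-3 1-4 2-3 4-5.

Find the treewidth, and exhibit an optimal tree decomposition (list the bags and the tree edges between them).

Treewidth 1.
One such decomposition:
Bags: B1 = {2, 3}  B2 = {1, 3}  B3 = {1, 4}  B4 = {4, 5}
Tree: B1–B2, B2–B3, B3–B4

Every bag has size at most 2, so the width is 2 − 1 = 1 and tw(G) ≤ 1. Any graph with an edge has treewidth ≥ 1, and G has the edge 2–3. Therefore the treewidth is 1.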